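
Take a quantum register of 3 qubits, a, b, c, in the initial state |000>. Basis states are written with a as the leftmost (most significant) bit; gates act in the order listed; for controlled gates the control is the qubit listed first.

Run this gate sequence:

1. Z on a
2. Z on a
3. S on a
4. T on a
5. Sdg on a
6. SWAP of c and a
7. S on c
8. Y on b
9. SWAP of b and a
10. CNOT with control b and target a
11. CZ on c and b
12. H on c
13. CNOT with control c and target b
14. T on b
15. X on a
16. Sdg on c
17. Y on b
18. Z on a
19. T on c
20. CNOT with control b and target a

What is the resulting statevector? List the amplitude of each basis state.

The resulting statevector has amplitude sqrt(2)/2 on |001>, -sqrt(2)/2 on |110>, and 0 on every other basis state.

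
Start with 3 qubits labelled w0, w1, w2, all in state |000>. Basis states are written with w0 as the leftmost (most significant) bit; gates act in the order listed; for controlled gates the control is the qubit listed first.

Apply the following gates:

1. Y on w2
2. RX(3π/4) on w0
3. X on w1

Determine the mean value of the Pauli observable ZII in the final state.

The observable ZII averages to -sqrt(2)/2.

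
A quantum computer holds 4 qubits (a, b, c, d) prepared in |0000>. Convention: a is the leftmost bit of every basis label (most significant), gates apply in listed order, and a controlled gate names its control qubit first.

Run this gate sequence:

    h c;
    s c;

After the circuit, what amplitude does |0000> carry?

|0000> carries amplitude sqrt(2)/2 in the final state.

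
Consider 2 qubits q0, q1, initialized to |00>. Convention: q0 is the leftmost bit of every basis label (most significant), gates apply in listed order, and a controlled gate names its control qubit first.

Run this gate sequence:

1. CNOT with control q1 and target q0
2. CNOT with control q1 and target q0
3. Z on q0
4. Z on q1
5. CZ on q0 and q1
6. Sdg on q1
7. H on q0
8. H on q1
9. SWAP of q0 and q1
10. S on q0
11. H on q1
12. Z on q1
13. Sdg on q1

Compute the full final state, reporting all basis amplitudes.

After the circuit, the state carries amplitude sqrt(2)/2 on |00>, 0 on |01>, sqrt(2)*I/2 on |10>, 0 on |11>. Key observation: gates 1-2 undo each other exactly, leaving only the rest of the circuit to track.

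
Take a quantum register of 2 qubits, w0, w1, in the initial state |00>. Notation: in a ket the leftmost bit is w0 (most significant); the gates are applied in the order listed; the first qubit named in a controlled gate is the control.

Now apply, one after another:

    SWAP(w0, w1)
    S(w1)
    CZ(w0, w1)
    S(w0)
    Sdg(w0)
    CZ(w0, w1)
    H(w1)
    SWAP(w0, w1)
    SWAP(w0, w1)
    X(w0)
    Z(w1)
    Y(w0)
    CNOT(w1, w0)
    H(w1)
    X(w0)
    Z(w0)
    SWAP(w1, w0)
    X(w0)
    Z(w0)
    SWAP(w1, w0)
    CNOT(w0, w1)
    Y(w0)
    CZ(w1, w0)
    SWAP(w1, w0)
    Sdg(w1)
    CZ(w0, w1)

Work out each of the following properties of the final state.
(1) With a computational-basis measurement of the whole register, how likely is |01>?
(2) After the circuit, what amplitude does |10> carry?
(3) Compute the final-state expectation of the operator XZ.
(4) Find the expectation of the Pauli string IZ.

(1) A full measurement returns |01> with probability 1/4. Key observation: gates 3-6 undo each other exactly, leaving only the rest of the circuit to track.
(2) The final state's coefficient on |10> equals 1/2.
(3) The observable XZ averages to -1.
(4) In the final state, IZ has expectation 0.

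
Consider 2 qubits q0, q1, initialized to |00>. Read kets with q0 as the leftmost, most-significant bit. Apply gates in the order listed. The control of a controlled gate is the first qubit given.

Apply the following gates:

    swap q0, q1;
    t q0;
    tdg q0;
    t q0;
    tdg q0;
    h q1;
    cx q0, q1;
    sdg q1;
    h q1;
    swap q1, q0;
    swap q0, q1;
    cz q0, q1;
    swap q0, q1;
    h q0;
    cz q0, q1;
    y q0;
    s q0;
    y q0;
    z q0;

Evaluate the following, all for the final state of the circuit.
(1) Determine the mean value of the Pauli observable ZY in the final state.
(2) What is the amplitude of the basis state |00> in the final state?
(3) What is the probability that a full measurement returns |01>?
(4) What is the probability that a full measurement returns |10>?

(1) The observable ZY averages to 0.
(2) The final state's coefficient on |00> equals sqrt(2)*I/2.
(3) A full measurement returns |01> with probability 0.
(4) A full measurement returns |10> with probability 1/2.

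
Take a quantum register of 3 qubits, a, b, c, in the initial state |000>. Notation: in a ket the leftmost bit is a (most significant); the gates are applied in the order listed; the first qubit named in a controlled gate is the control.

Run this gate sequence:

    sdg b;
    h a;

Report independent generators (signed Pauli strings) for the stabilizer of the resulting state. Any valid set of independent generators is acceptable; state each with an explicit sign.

The final state is stabilized by the group generated by +XII, +IZI, +IIZ; other independent generating sets are equally valid.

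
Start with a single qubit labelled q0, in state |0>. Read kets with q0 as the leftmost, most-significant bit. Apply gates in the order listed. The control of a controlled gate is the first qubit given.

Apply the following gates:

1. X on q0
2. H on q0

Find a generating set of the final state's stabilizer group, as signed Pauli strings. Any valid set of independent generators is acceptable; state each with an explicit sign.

The final state is stabilized by the group generated by -X; other independent generating sets are equally valid.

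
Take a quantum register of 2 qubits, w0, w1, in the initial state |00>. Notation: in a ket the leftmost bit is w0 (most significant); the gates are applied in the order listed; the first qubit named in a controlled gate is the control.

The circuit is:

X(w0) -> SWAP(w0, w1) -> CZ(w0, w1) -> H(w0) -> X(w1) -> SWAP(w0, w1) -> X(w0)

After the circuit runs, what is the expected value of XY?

The observable XY averages to 0.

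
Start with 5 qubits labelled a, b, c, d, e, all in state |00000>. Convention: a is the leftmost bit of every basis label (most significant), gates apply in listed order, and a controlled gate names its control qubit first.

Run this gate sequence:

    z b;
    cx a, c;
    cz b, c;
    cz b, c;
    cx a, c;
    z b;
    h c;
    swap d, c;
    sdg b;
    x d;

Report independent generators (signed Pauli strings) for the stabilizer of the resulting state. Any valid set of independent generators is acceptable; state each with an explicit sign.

The final state is stabilized by the group generated by +IIIXI, +ZIIII, +IZIII, +IIZII, +IIIIZ; other independent generating sets are equally valid. Key observation: steps 1-6 multiply out to the identity, so the circuit reduces to the remaining gates.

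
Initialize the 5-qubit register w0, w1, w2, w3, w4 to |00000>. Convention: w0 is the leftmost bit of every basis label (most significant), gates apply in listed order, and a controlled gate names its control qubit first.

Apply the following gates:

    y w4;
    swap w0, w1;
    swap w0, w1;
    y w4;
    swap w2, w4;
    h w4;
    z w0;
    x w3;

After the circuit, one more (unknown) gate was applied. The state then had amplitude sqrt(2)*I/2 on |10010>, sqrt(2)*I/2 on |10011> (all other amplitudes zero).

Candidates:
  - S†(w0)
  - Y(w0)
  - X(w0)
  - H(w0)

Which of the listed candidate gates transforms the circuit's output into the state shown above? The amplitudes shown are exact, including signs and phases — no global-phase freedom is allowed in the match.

The unique candidate consistent with the amplitudes is Y(w0). Key observation: gates 1-4 undo each other exactly, leaving only the rest of the circuit to track.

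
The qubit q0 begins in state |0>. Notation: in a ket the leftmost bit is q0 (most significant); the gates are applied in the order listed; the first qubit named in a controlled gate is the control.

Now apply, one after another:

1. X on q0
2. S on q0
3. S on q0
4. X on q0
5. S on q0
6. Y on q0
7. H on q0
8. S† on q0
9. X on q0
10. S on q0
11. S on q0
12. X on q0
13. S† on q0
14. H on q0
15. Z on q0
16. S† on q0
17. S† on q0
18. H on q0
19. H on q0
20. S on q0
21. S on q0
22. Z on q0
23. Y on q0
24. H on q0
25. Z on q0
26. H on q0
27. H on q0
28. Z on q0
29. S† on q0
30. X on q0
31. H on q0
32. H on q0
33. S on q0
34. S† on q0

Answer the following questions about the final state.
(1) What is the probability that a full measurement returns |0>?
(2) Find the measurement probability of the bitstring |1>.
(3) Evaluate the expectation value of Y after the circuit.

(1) A full measurement returns |0> with probability 1/2. Key observation: gates 15-22 undo each other exactly, leaving only the rest of the circuit to track.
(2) The probability of measuring |1> is 1/2.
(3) The observable Y averages to 1.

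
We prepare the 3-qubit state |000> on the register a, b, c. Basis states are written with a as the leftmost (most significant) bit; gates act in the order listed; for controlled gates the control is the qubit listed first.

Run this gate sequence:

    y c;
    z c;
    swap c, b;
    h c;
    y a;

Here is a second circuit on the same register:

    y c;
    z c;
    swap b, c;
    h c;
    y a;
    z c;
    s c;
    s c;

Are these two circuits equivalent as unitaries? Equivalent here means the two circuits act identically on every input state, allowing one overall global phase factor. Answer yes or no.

Yes, they are equivalent — the unitaries differ by at most a global phase.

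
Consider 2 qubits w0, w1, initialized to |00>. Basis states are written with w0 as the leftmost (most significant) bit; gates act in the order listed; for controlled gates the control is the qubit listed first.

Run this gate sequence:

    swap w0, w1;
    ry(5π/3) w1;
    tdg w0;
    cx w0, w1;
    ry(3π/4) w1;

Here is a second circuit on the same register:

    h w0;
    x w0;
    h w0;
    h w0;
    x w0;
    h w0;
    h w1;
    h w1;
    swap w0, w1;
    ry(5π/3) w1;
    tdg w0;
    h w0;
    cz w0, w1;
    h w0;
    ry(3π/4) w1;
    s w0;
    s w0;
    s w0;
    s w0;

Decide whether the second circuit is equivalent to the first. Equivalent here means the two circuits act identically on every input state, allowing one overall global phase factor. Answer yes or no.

No — the two circuits implement different unitaries, even allowing a global phase.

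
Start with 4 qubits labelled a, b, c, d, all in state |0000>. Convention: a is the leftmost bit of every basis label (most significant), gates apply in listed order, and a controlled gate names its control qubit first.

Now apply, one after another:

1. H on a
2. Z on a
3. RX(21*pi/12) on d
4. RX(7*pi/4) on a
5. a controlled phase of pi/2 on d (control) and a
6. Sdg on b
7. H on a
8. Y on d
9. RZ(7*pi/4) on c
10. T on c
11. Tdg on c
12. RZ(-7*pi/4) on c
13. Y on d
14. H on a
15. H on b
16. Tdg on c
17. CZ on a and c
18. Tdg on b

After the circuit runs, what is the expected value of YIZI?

The expectation value of YIZI is -1/2 + sqrt(2)/4. Key observation: the block from step 7 through step 14 cancels to the identity and can be dropped.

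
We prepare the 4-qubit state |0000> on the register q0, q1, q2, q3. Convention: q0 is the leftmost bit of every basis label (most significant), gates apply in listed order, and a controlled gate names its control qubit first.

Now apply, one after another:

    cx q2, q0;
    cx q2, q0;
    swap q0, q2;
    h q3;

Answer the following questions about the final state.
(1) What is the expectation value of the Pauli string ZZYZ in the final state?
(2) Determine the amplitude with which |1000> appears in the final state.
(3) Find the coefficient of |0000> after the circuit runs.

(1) In the final state, ZZYZ has expectation 0.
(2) |1000> carries amplitude 0 in the final state.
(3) The amplitude on |0000> is sqrt(2)/2.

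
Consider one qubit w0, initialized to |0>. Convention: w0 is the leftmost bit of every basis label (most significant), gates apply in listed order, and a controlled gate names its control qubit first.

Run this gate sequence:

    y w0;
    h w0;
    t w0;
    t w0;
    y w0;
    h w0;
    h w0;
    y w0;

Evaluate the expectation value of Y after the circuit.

The observable Y averages to -1.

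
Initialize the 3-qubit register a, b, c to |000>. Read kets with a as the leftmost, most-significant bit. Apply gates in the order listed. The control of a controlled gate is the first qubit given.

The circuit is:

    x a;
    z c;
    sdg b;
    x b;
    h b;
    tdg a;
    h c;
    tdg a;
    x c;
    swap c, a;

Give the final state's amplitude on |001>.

The amplitude on |001> is -I/2.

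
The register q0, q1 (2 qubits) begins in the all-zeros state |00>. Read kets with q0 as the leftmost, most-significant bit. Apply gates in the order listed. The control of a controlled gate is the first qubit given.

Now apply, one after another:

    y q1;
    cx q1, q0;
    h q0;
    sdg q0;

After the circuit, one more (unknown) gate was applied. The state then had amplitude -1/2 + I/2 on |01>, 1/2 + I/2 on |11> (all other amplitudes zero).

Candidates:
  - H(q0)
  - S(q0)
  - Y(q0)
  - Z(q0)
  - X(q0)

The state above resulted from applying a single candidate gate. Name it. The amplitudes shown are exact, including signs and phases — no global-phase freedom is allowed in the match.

The applied gate was H(q0).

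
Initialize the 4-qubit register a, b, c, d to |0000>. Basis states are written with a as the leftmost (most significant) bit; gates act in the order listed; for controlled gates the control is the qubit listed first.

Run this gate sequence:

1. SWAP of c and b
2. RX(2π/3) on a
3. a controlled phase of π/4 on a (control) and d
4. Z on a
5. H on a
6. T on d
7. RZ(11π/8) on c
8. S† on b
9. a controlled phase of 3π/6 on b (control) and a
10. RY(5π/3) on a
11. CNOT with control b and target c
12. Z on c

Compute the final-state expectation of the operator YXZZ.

The expectation value of YXZZ is 0.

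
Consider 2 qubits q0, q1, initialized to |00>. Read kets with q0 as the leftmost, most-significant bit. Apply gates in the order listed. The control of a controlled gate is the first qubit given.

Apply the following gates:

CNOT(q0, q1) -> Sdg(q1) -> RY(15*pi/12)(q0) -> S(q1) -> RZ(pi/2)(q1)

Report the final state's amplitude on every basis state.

The resulting statevector has amplitude sqrt(2 - sqrt(2))*exp(3*I*pi/4)/2 on |00>, 0 on |01>, -sqrt(sqrt(2) + 2)*exp(3*I*pi/4)/2 on |10>, 0 on |11>.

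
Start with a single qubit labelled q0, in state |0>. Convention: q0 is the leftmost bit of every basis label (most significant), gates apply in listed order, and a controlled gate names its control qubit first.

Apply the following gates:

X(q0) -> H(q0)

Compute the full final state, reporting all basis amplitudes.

After the circuit, the state carries amplitude sqrt(2)/2 on |0>, -sqrt(2)/2 on |1>.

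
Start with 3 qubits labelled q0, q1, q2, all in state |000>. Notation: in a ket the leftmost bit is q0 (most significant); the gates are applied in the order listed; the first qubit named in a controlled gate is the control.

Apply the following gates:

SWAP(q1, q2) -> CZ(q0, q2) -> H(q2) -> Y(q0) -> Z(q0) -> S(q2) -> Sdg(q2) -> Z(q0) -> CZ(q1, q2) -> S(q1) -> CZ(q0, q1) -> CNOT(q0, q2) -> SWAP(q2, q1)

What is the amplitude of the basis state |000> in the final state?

The amplitude on |000> is 0. Key observation: gates 5-8 undo each other exactly, leaving only the rest of the circuit to track.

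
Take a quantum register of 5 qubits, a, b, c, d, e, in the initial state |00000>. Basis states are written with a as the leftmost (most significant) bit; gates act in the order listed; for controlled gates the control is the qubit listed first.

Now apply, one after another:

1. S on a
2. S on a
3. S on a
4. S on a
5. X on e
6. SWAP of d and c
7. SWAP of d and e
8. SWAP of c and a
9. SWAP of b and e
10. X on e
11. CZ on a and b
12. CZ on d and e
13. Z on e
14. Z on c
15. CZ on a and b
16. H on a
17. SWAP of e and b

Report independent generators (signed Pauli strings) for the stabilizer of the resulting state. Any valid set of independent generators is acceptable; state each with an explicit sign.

The stabilizer group can be generated by +XIIII, -IZIII, +IIZII, -IIIZI, +IIIIZ, among other valid generating sets. Key observation: steps 1-4 multiply out to the identity, so the circuit reduces to the remaining gates.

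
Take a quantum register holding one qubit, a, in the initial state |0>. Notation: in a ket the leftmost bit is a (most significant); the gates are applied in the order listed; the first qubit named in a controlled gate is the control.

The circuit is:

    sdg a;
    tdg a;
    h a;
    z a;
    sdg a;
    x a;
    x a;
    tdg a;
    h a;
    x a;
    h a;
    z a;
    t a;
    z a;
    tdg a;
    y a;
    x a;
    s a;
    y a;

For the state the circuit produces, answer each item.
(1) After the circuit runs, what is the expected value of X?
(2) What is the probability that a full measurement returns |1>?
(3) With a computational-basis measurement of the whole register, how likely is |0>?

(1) The expectation value of X is sqrt(2)/2. Key observation: steps 9-12 multiply out to the identity, so the circuit reduces to the remaining gates.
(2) The probability of measuring |1> is 1/2.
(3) The probability of measuring |0> is 1/2.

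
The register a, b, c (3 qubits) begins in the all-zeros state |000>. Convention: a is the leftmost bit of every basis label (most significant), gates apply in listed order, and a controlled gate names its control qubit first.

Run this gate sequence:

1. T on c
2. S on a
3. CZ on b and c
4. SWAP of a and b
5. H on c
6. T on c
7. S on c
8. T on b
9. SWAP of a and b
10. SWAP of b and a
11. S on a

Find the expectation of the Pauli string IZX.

In the final state, IZX has expectation -sqrt(2)/2.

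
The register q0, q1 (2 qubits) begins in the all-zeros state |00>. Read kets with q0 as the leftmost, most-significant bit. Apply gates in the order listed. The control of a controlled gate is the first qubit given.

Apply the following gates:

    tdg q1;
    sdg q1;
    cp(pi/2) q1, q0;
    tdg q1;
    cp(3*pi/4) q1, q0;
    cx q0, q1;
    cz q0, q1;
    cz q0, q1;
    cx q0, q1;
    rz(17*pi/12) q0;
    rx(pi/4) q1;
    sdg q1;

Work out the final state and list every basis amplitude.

The resulting statevector has amplitude -sqrt(sqrt(2) + 2)*exp(7*I*pi/24)/2 on |00>, sqrt(2 - sqrt(2))*exp(7*I*pi/24)/2 on |01>, 0 on |10>, 0 on |11>.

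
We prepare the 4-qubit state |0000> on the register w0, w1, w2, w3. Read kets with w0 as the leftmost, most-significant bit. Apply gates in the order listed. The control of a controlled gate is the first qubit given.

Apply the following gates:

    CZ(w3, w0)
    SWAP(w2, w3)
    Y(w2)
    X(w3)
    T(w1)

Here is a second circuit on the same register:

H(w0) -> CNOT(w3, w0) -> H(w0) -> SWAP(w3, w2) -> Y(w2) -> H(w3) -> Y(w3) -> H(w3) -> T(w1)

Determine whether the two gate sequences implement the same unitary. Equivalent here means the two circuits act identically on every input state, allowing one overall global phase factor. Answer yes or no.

No — the two circuits implement different unitaries, even allowing a global phase.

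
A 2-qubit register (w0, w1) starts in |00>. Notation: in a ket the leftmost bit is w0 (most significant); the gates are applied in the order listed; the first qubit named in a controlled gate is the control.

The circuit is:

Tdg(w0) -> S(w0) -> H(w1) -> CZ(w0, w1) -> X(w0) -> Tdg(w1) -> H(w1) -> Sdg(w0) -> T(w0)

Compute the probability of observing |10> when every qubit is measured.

A full measurement returns |10> with probability sqrt(2)/4 + 1/2.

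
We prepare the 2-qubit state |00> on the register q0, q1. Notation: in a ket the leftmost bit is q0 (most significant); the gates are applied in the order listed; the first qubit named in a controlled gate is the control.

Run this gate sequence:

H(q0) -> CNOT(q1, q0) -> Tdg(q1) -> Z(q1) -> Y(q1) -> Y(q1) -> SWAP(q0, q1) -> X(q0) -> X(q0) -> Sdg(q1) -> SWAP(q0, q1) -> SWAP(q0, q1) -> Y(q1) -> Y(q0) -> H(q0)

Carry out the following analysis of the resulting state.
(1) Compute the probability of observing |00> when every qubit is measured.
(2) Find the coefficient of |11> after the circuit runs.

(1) A full measurement returns |00> with probability 1/4. Key observation: gates 8-9 undo each other exactly, leaving only the rest of the circuit to track.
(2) |11> carries amplitude 1/2 in the final state.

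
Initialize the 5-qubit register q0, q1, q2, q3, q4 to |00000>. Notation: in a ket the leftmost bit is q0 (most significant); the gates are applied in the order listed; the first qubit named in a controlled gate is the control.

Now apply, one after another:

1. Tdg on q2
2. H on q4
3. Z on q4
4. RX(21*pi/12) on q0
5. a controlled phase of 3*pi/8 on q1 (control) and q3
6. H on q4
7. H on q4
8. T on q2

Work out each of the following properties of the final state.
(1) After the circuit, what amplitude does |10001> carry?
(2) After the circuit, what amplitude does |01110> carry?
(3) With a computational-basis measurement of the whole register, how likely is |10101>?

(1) The final state's coefficient on |10001> equals I*sqrt(4 - 2*sqrt(2))/4.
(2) The final state's coefficient on |01110> equals 0.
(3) A full measurement returns |10101> with probability 0.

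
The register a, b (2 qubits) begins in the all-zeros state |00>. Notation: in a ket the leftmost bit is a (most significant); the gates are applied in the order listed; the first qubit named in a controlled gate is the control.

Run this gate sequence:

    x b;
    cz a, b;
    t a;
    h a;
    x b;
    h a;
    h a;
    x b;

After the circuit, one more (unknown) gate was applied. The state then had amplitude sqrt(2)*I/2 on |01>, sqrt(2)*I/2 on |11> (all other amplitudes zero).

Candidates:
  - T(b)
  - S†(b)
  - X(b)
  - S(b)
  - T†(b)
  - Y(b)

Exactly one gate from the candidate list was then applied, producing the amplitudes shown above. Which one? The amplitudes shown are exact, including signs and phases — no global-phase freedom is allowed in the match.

The applied gate was S(b).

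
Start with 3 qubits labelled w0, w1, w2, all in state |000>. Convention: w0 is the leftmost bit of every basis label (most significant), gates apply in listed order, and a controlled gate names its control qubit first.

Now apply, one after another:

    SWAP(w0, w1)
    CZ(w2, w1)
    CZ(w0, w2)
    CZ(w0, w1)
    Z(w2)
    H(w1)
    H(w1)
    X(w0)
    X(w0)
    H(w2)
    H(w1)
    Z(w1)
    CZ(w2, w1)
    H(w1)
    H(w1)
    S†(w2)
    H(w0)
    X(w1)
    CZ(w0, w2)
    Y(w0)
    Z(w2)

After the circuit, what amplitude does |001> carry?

The final state's coefficient on |001> equals -sqrt(2)/4.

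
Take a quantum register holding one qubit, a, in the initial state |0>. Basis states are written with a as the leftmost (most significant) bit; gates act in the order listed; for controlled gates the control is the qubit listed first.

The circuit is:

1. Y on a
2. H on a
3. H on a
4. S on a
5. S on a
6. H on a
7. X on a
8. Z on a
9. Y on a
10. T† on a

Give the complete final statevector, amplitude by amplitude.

The resulting statevector has amplitude sqrt(2)/2 on |0>, sqrt(2)*exp(3*I*pi/4)/2 on |1>.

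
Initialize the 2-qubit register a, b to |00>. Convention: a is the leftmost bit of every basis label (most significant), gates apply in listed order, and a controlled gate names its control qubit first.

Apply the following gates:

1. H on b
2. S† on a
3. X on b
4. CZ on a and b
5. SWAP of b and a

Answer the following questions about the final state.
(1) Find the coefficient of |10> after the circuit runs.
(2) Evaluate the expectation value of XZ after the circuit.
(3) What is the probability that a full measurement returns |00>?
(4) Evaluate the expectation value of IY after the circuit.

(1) The final state's coefficient on |10> equals sqrt(2)/2.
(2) The expectation value of XZ is 1.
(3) A full measurement returns |00> with probability 1/2.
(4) The expectation value of IY is 0.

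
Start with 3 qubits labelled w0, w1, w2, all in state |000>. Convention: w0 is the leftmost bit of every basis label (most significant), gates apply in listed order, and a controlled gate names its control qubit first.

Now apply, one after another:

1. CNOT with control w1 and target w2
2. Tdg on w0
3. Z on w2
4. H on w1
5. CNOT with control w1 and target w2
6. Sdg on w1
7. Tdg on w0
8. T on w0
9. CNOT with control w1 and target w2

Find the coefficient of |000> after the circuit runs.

The final state's coefficient on |000> equals sqrt(2)/2.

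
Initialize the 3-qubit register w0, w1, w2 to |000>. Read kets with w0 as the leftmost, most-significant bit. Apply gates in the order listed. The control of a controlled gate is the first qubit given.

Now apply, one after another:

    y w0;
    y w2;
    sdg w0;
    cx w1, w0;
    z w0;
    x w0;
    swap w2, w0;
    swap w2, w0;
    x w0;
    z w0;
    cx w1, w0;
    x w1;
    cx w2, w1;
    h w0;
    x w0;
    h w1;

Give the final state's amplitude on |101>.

The final state's coefficient on |101> equals I/2. Key observation: the block from step 4 through step 11 cancels to the identity and can be dropped.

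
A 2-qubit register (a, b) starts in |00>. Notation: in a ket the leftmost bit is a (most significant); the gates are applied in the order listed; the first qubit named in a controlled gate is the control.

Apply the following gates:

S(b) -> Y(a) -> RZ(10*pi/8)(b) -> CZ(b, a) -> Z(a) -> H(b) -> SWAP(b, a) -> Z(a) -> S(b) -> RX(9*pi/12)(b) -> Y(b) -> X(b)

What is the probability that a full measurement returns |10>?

A full measurement returns |10> with probability sqrt(2)/8 + 1/4.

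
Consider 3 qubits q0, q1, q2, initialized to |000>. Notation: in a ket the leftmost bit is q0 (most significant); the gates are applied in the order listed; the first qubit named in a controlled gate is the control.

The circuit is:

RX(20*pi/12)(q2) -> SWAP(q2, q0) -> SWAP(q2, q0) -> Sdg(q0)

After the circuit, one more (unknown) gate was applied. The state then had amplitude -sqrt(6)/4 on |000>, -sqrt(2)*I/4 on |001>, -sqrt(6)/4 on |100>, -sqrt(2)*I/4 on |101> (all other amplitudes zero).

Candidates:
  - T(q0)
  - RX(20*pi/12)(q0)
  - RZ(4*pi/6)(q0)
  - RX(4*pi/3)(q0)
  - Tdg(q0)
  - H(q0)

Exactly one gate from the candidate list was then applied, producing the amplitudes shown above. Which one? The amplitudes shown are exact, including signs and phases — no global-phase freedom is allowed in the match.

The applied gate was H(q0). Key observation: the block from step 2 through step 3 cancels to the identity and can be dropped.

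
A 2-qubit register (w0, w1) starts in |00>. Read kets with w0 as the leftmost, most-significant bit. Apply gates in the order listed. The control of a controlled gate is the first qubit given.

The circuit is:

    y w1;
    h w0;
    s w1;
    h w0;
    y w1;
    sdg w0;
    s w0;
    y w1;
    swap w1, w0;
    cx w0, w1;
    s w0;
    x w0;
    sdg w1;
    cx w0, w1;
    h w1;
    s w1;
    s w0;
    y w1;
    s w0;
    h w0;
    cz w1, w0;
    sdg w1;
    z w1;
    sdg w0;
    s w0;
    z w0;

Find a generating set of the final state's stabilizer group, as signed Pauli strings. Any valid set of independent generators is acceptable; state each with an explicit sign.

The final state is stabilized by the group generated by -XZ, +ZX; other independent generating sets are equally valid.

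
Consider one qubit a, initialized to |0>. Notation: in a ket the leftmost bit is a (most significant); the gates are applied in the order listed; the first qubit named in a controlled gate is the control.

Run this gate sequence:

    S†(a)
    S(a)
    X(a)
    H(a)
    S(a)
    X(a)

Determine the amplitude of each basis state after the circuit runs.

After the circuit, the state carries amplitude -sqrt(2)*I/2 on |0>, sqrt(2)/2 on |1>.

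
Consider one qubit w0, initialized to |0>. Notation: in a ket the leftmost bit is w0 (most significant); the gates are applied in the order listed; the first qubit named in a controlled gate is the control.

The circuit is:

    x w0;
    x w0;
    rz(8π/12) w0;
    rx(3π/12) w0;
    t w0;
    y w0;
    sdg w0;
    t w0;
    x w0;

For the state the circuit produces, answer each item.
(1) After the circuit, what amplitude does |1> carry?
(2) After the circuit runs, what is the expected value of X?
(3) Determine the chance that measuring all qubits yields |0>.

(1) The final state's coefficient on |1> equals sqrt(2 - sqrt(2))*exp(11*I*pi/12)/2.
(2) The observable X averages to -sqrt(2)/2.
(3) The probability of measuring |0> is sqrt(2)/4 + 1/2.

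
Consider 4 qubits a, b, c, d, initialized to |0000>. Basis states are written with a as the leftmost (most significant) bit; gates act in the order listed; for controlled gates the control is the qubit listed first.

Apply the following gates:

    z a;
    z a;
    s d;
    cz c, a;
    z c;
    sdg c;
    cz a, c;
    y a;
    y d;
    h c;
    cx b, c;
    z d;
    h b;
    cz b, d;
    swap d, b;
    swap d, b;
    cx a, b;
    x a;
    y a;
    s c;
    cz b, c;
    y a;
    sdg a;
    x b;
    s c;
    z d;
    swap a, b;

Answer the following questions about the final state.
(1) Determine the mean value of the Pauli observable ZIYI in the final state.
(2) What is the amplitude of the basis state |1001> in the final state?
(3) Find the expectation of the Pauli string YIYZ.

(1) In the final state, ZIYI has expectation 0. Key observation: steps 15-16 multiply out to the identity, so the circuit reduces to the remaining gates.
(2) The amplitude on |1001> is 1/2.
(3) In the final state, YIYZ has expectation 1.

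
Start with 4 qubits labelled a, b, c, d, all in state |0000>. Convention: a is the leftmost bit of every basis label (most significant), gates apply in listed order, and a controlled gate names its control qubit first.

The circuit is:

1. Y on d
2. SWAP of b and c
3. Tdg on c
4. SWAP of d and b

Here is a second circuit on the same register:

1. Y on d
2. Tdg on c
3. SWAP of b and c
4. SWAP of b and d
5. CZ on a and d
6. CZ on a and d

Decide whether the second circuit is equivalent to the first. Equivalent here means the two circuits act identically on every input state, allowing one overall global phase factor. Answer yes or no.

No: there is an input state on which the two circuits produce genuinely different outputs (not merely differing by a phase).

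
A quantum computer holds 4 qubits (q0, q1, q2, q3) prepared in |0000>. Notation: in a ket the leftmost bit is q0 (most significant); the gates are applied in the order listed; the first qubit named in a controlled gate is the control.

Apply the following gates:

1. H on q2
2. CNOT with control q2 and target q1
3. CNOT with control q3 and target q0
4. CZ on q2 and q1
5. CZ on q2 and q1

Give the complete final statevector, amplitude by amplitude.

The final amplitudes are sqrt(2)/2 on |0000>, sqrt(2)/2 on |0110>, and 0 on every other basis state. Key observation: gates 4-5 undo each other exactly, leaving only the rest of the circuit to track.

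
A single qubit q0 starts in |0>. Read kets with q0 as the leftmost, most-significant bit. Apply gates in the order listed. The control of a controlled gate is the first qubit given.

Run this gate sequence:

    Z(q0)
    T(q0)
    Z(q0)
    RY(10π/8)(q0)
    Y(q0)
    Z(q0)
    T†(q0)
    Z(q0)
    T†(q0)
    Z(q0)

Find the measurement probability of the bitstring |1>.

A full measurement returns |1> with probability 1/2 - sqrt(2)/4.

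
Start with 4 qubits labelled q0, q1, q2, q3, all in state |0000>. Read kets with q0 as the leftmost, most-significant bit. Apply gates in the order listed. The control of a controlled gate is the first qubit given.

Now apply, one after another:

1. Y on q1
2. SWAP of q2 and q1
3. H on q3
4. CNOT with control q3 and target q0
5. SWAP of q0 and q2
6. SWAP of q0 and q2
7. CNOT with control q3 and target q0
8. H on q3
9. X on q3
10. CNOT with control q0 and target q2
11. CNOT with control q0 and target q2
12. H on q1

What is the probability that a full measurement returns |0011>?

The probability of measuring |0011> is 1/2. Key observation: the block from step 3 through step 8 cancels to the identity and can be dropped.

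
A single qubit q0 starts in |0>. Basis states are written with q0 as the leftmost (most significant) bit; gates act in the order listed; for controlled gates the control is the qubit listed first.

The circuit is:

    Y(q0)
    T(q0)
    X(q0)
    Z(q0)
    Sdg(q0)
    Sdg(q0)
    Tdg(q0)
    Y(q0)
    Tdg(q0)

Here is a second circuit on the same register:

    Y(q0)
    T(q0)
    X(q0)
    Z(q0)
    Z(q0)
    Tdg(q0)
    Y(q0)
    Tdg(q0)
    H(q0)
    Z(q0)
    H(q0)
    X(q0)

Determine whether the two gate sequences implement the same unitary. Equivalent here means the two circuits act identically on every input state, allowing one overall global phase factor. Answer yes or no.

Yes: on every input state the two circuits agree up to one overall phase factor.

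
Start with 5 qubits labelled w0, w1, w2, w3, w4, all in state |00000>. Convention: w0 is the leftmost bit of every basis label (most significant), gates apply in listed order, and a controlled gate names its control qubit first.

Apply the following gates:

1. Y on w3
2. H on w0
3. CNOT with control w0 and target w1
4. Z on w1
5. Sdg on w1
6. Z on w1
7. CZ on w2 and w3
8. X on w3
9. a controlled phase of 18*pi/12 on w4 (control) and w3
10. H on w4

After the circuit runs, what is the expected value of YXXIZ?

The observable YXXIZ averages to 0.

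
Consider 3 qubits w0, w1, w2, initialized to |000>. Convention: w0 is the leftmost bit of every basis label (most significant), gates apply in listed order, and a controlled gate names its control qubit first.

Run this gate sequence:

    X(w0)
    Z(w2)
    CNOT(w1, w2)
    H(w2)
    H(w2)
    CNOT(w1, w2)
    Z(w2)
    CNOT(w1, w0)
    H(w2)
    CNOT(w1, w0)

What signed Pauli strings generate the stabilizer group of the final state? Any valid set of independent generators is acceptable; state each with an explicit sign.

The final state is stabilized by the group generated by +IIX, -ZII, +IZI; other independent generating sets are equally valid.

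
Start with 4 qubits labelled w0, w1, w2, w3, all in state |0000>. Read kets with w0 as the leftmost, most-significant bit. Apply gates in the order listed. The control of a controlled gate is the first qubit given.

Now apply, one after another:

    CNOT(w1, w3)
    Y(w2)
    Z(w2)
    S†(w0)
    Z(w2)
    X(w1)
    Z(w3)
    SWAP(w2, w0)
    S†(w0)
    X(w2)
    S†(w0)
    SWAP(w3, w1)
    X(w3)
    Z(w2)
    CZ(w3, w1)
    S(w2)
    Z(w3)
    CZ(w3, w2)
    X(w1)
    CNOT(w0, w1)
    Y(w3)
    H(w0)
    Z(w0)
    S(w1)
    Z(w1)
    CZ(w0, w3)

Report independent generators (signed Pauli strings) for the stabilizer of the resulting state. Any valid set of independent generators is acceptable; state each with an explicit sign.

The stabilizer group can be generated by -XIII, +IZII, -IIZI, -IIIZ, among other valid generating sets.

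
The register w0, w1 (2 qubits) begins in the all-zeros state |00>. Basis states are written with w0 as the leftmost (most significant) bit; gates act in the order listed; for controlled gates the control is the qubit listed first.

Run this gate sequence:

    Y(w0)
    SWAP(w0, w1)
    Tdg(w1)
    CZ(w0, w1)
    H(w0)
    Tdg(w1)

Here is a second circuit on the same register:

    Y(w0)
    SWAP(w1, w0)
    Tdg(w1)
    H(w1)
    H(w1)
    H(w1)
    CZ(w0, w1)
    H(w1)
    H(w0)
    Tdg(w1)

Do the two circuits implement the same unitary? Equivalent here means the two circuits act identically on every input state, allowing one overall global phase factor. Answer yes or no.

No — the two circuits implement different unitaries, even allowing a global phase.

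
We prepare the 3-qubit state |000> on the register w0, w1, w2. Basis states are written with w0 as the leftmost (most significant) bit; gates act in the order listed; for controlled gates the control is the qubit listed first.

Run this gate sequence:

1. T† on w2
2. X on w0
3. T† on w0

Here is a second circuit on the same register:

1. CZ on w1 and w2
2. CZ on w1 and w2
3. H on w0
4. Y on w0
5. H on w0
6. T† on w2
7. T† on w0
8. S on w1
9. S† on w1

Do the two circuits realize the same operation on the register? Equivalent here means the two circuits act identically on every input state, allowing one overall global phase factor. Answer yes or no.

No: there is an input state on which the two circuits produce genuinely different outputs (not merely differing by a phase).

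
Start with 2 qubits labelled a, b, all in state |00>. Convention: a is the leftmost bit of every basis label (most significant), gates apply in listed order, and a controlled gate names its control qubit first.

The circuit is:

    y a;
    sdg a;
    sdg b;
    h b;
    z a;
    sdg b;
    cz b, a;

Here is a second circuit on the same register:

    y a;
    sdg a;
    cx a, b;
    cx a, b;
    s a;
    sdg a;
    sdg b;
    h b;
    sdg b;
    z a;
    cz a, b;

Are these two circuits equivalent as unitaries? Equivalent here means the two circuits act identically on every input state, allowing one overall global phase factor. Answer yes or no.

Yes: on every input state the two circuits agree up to one overall phase factor.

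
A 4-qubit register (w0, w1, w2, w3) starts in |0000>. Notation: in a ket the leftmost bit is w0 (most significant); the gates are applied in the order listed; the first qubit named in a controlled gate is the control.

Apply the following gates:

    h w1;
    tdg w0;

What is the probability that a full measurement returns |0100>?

A full measurement returns |0100> with probability 1/2.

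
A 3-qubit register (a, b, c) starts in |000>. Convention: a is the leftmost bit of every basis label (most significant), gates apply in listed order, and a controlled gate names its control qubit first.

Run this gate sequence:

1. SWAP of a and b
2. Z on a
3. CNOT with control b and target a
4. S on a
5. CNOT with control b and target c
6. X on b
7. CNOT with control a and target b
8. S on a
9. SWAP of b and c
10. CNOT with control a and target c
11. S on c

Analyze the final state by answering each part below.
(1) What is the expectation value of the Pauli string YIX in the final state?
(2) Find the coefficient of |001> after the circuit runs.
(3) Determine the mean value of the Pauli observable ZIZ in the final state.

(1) In the final state, YIX has expectation 0.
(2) The amplitude on |001> is I.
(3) In the final state, ZIZ has expectation -1.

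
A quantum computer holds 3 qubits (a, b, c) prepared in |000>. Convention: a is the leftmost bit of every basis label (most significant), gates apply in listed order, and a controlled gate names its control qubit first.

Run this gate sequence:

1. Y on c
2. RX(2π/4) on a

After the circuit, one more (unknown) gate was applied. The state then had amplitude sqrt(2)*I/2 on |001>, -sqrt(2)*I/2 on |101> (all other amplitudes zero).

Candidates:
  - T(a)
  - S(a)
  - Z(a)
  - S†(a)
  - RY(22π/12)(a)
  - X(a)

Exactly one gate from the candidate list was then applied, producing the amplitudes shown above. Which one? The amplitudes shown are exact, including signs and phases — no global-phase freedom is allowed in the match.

It was S†(a) that produced the state shown.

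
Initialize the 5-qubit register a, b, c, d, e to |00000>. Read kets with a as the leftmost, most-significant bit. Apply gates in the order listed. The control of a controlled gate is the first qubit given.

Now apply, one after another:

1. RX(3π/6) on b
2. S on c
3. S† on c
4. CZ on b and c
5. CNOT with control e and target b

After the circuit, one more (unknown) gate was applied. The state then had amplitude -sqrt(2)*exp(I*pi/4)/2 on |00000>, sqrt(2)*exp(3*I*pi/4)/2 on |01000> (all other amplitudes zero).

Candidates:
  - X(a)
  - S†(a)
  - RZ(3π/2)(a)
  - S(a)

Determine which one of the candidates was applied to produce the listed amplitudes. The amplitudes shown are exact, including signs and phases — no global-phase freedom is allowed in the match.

The applied gate was RZ(3π/2)(a). Key observation: the block from step 2 through step 3 cancels to the identity and can be dropped.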